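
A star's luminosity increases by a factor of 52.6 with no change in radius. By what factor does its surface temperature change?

P ∝ T⁴ ⇒ T ∝ P^(1/4), so T scales by (52.6)^(1/4) = 2.69.

factor ≈ 2.69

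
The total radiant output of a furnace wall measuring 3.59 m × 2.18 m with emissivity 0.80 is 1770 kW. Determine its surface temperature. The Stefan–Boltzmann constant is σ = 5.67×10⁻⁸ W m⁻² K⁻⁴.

T ≈ 1490 K

A = 3.59 × 2.18 = 7.83 m².
From P = εσAT⁴, T = (P / εσA)^(1/4) = (1.77×10^6 / (0.80 × 5.67×10⁻⁸ × 7.83))^(1/4).
T = (4.99×10^12)^(1/4) = 1490 K.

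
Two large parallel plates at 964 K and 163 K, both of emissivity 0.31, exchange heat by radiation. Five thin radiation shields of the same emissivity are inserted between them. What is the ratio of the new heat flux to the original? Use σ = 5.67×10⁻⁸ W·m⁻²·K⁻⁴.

With N identical shields there are N+1 = 6 gaps in series, each with the same radiative resistance, so the flux falls to 1/(N+1) of its unshielded value.

ratio ≈ 0.167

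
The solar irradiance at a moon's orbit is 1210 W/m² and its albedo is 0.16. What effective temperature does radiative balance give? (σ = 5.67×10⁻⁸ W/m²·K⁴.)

Power absorbed = (1−a)S·πR²; power emitted = 4πR²σT⁴. Equating and cancelling πR²:
T = ((1−a)S / 4σ)^(1/4) = (1020 / (4 × 5.67×10⁻⁸))^(1/4) = (4.48×10^9)^(1/4).
T = 259 K.

T ≈ 259 K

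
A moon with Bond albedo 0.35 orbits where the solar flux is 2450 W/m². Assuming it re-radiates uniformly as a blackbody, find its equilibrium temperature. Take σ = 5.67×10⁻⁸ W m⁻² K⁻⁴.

Power absorbed = (1−a)S·πR²; power emitted = 4πR²σT⁴. Equating and cancelling πR²:
T = ((1−a)S / 4σ)^(1/4) = (1590 / (4 × 5.67×10⁻⁸))^(1/4) = (7.02×10^9)^(1/4).
T = 289 K.

T ≈ 289 K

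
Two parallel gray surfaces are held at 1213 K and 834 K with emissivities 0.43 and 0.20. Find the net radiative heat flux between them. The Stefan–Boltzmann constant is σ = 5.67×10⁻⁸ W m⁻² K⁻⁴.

q ≈ 15100 W/m²

For two large parallel gray plates, q = σ(T₁⁴ − T₂⁴) / (1/ε₁ + 1/ε₂ − 1).
1/ε₁ + 1/ε₂ − 1 = 1/0.43 + 1/0.20 − 1 = 6.326.
T₁⁴ − T₂⁴ = 2.16×10^12 − 4.84×10^11 = 1.68×10^12 K⁴.
q = 5.67×10⁻⁸ × 1.68×10^12 / 6.326 = 15100 W/m².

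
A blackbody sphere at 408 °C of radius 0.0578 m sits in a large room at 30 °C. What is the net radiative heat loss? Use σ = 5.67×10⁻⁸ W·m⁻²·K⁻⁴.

A = 4πr² = 4π × (0.0578)² = 0.0420 m².
Convert: 408 °C = 681 K; 30 °C = 303 K.
Q = σA(T⁴ − T_s⁴). T⁴ − T_s⁴ = (681)⁴ − (303)⁴ = 2.15×10^11 − 8.43×10^9 = 2.07×10^11 K⁴.
Q = 5.67×10⁻⁸ × 0.0420 × 2.07×10^11 = 492 W.

Q ≈ 492 W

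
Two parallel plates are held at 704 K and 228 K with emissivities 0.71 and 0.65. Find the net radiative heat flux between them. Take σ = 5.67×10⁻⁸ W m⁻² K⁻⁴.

q ≈ 7070 W/m²

For two large parallel gray plates, q = σ(T₁⁴ − T₂⁴) / (1/ε₁ + 1/ε₂ − 1).
1/ε₁ + 1/ε₂ − 1 = 1/0.71 + 1/0.65 − 1 = 1.947.
T₁⁴ − T₂⁴ = 2.46×10^11 − 2.70×10^9 = 2.43×10^11 K⁴.
q = 5.67×10⁻⁸ × 2.43×10^11 / 1.947 = 7070 W/m².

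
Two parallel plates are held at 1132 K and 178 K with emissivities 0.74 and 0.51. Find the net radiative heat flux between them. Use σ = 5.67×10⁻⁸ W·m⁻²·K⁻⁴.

For two large parallel gray plates, q = σ(T₁⁴ − T₂⁴) / (1/ε₁ + 1/ε₂ − 1).
1/ε₁ + 1/ε₂ − 1 = 1/0.74 + 1/0.51 − 1 = 2.312.
T₁⁴ − T₂⁴ = 1.64×10^12 − 1.00×10^9 = 1.64×10^12 K⁴.
q = 5.67×10⁻⁸ × 1.64×10^12 / 2.312 = 40200 W/m².

q ≈ 40200 W/m²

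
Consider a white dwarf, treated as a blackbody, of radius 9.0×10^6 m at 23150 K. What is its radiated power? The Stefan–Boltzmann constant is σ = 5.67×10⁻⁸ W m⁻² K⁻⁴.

A = 4πr² = 4π × (9.0×10^6)² = 1.02×10^15 m².
P = σAT⁴ = 5.67×10⁻⁸ × 1.02×10^15 × (23150)⁴ = 5.67×10⁻⁸ × 1.02×10^15 × 2.87×10^17.
P = 1.66×10^25 W.

P ≈ 1.66×10^25 W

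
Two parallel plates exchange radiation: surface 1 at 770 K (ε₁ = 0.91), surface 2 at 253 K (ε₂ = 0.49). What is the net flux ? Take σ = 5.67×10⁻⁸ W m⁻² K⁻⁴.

For two large parallel gray plates, q = σ(T₁⁴ − T₂⁴) / (1/ε₁ + 1/ε₂ − 1).
1/ε₁ + 1/ε₂ − 1 = 1/0.91 + 1/0.49 − 1 = 2.140.
T₁⁴ − T₂⁴ = 3.52×10^11 − 4.10×10^9 = 3.47×10^11 K⁴.
q = 5.67×10⁻⁸ × 3.47×10^11 / 2.140 = 9210 W/m².

q ≈ 9210 W/m²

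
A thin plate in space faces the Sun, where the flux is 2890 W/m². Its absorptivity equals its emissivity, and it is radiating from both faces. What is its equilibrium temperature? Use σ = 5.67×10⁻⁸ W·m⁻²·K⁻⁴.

Absorbed flux αS = emitted flux 2εσT⁴ per unit area; with α = ε this gives T = (S/2σ)^(1/4).
T = (2890 / (2 × 5.67×10⁻⁸))^(1/4) = (2.55×10^10)^(1/4).
T = 400 K.

T ≈ 400 K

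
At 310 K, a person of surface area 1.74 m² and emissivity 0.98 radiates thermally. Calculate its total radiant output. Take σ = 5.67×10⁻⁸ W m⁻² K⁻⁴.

Stefan–Boltzmann: P = εσAT⁴ = 0.98 × 5.67×10⁻⁸ × 1.74 × (310)⁴ = 0.98 × 5.67×10⁻⁸ × 1.74 × 9.24×10^9.
P = 893 W.

P ≈ 893 W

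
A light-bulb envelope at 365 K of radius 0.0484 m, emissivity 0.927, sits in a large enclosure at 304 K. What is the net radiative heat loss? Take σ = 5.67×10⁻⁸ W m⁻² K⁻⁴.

A = 4πr² = 4π × (0.0484)² = 0.0294 m².
Q = εσA(T⁴ − T_s⁴). T⁴ − T_s⁴ = (365)⁴ − (304)⁴ = 1.77×10^10 − 8.54×10^9 = 9.21×10^9 K⁴.
Q = 0.927 × 5.67×10⁻⁸ × 0.0294 × 9.21×10^9 = 14.2 W.

Q ≈ 14.2 W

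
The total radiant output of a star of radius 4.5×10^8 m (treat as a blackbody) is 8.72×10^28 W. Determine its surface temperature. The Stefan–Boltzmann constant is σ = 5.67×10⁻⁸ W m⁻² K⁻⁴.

A = 4πr² = 4π × (4.5×10^8)² = 2.54×10^18 m².
From P = σAT⁴, T = (P / σA)^(1/4) = (8.72×10^28 / (5.67×10⁻⁸ × 2.54×10^18))^(1/4).
T = (6.04×10^17)^(1/4) = 27900 K.

T ≈ 27900 K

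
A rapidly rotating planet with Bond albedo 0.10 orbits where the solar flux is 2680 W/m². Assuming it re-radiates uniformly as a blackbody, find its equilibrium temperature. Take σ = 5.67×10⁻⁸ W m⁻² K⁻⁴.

Power absorbed = (1−a)S·πR²; power emitted = 4πR²σT⁴. Equating and cancelling πR²:
T = ((1−a)S / 4σ)^(1/4) = (2410 / (4 × 5.67×10⁻⁸))^(1/4) = (1.06×10^10)^(1/4).
T = 321 K.

T ≈ 321 K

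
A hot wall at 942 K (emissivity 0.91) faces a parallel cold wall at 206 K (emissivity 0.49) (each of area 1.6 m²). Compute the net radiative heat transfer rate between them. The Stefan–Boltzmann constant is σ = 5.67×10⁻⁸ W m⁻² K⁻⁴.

For two large parallel gray plates, q = σ(T₁⁴ − T₂⁴) / (1/ε₁ + 1/ε₂ − 1).
1/ε₁ + 1/ε₂ − 1 = 1/0.91 + 1/0.49 − 1 = 2.140.
T₁⁴ − T₂⁴ = 7.87×10^11 − 1.80×10^9 = 7.86×10^11 K⁴.
q = 5.67×10⁻⁸ × 7.86×10^11 / 2.140 = 20800 W/m².
Q = q·A = 20800 × 1.6 = 33300 W.

Q ≈ 33300 W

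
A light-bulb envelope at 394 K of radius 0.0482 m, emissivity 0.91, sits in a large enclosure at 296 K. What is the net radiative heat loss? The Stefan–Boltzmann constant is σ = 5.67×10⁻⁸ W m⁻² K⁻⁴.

Q ≈ 24.7 W

A = 4πr² = 4π × (0.0482)² = 0.0292 m².
Q = εσA(T⁴ − T_s⁴). T⁴ − T_s⁴ = (394)⁴ − (296)⁴ = 2.41×10^10 − 7.68×10^9 = 1.64×10^10 K⁴.
Q = 0.91 × 5.67×10⁻⁸ × 0.0292 × 1.64×10^10 = 24.7 W.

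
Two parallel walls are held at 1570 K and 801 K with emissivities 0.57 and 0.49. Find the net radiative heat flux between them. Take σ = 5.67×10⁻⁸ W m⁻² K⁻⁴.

q ≈ 1.15×10^5 W/m²

For two large parallel gray plates, q = σ(T₁⁴ − T₂⁴) / (1/ε₁ + 1/ε₂ − 1).
1/ε₁ + 1/ε₂ − 1 = 1/0.57 + 1/0.49 − 1 = 2.795.
T₁⁴ − T₂⁴ = 6.08×10^12 − 4.12×10^11 = 5.66×10^12 K⁴.
q = 5.67×10⁻⁸ × 5.66×10^12 / 2.795 = 1.15×10^5 W/m².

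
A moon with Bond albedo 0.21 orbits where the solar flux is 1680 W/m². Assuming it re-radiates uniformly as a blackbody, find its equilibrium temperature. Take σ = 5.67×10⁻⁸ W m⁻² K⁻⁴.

Power absorbed = (1−a)S·πR²; power emitted = 4πR²σT⁴. Equating and cancelling πR²:
T = ((1−a)S / 4σ)^(1/4) = (1330 / (4 × 5.67×10⁻⁸))^(1/4) = (5.85×10^9)^(1/4).
T = 277 K.

T ≈ 277 K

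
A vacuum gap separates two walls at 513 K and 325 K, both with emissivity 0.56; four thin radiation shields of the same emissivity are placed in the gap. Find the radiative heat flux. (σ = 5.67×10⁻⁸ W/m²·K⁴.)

Each of the 5 gaps contributes resistance (2/ε − 1) = 2/0.56 − 1 = 2.571; total = 12.86.
q = σ(T₁⁴ − T₂⁴) / 12.86 = 5.67×10⁻⁸ × 5.81×10^10 / 12.86 = 256 W/m².

q ≈ 256 W/m²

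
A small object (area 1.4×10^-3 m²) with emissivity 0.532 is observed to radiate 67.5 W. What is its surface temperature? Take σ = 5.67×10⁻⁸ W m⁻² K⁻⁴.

T ≈ 1120 K

From P = εσAT⁴, T = (P / εσA)^(1/4) = (67.5 / (0.532 × 5.67×10⁻⁸ × 1.40×10^-3))^(1/4).
T = (1.60×10^12)^(1/4) = 1120 K.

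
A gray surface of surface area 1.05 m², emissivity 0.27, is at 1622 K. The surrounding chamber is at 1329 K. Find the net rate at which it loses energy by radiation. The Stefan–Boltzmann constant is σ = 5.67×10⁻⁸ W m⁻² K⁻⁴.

Q = εσA(T⁴ − T_s⁴). T⁴ − T_s⁴ = (1622)⁴ − (1329)⁴ = 6.92×10^12 − 3.12×10^12 = 3.80×10^12 K⁴.
Q = 0.27 × 5.67×10⁻⁸ × 1.05 × 3.80×10^12 = 61100 W.

Q ≈ 61100 W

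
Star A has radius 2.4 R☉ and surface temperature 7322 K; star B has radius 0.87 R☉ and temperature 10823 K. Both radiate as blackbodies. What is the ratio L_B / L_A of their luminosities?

L = 4πR²σT⁴ ∝ R²T⁴, so L_B/L_A = (0.87/2.4)² × (10823/7322)⁴ = 0.131 × 4.77 = 0.627.

L_B/L_A ≈ 0.627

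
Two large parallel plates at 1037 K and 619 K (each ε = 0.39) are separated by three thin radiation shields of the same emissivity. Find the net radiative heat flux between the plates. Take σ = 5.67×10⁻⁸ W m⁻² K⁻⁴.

Each of the 4 gaps contributes resistance (2/ε − 1) = 2/0.39 − 1 = 4.128; total = 16.51.
q = σ(T₁⁴ − T₂⁴) / 16.51 = 5.67×10⁻⁸ × 1.01×10^12 / 16.51 = 3470 W/m².

q ≈ 3470 W/m²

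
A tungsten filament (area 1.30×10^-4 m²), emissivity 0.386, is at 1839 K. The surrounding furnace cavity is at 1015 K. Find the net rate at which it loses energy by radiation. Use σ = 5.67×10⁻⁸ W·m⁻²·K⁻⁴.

Q ≈ 29.5 W

Q = εσA(T⁴ − T_s⁴). T⁴ − T_s⁴ = (1839)⁴ − (1015)⁴ = 1.14×10^13 − 1.06×10^12 = 1.04×10^13 K⁴.
Q = 0.386 × 5.67×10⁻⁸ × 1.30×10^-4 × 1.04×10^13 = 29.5 W.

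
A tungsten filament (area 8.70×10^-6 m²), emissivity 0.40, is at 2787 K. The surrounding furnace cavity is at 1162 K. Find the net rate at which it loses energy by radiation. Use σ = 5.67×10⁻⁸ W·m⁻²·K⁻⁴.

Q = εσA(T⁴ − T_s⁴). T⁴ − T_s⁴ = (2787)⁴ − (1162)⁴ = 6.03×10^13 − 1.82×10^12 = 5.85×10^13 K⁴.
Q = 0.40 × 5.67×10⁻⁸ × 8.70×10^-6 × 5.85×10^13 = 11.5 W.

Q ≈ 11.5 W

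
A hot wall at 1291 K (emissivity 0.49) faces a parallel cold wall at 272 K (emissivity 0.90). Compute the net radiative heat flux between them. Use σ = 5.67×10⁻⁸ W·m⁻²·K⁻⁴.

q ≈ 73000 W/m²

For two large parallel gray plates, q = σ(T₁⁴ − T₂⁴) / (1/ε₁ + 1/ε₂ − 1).
1/ε₁ + 1/ε₂ − 1 = 1/0.49 + 1/0.90 − 1 = 2.152.
T₁⁴ − T₂⁴ = 2.78×10^12 − 5.47×10^9 = 2.77×10^12 K⁴.
q = 5.67×10⁻⁸ × 2.77×10^12 / 2.152 = 73000 W/m².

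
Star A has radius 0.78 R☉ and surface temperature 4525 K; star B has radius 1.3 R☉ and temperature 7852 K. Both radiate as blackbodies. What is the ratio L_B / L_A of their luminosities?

L_B/L_A ≈ 25.2

L = 4πR²σT⁴ ∝ R²T⁴, so L_B/L_A = (1.3/0.78)² × (7852/4525)⁴ = 2.78 × 9.07 = 25.2.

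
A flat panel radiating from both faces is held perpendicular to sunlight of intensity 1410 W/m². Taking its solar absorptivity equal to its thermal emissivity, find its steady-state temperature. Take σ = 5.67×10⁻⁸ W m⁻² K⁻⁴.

T ≈ 334 K

Absorbed flux αS = emitted flux 2εσT⁴ per unit area; with α = ε this gives T = (S/2σ)^(1/4).
T = (1410 / (2 × 5.67×10⁻⁸))^(1/4) = (1.24×10^10)^(1/4).
T = 334 K.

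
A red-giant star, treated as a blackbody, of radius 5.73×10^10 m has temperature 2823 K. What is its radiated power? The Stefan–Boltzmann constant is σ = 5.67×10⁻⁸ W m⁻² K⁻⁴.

P ≈ 1.49×10^29 W

A = 4πr² = 4π × (5.73×10^10)² = 4.13×10^22 m².
P = σAT⁴ = 5.67×10⁻⁸ × 4.13×10^22 × (2823)⁴ = 5.67×10⁻⁸ × 4.13×10^22 × 6.35×10^13.
P = 1.49×10^29 W.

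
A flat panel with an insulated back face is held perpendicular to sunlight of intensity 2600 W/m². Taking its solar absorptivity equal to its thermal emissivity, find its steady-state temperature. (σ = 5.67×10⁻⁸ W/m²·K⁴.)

Absorbed flux αS = emitted flux εσT⁴ (one radiating face); with α = ε, T = (S/σ)^(1/4).
T = (2600 / 5.67×10⁻⁸)^(1/4) = (4.59×10^10)^(1/4).
T = 463 K.

T ≈ 463 K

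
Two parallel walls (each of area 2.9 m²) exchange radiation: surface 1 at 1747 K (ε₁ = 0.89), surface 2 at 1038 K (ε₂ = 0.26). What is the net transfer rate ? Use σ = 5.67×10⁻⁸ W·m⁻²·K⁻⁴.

Q ≈ 3.38×10^5 W

For two large parallel gray plates, q = σ(T₁⁴ − T₂⁴) / (1/ε₁ + 1/ε₂ − 1).
1/ε₁ + 1/ε₂ − 1 = 1/0.89 + 1/0.26 − 1 = 3.970.
T₁⁴ − T₂⁴ = 9.31×10^12 − 1.16×10^12 = 8.15×10^12 K⁴.
q = 5.67×10⁻⁸ × 8.15×10^12 / 3.970 = 1.16×10^5 W/m².
Q = q·A = 1.16×10^5 × 2.9 = 3.38×10^5 W.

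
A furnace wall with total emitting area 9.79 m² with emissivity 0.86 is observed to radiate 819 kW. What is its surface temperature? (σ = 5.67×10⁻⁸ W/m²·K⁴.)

From P = εσAT⁴, T = (P / εσA)^(1/4) = (8.19×10^5 / (0.86 × 5.67×10⁻⁸ × 9.79))^(1/4).
T = (1.72×10^12)^(1/4) = 1140 K.

T ≈ 1140 K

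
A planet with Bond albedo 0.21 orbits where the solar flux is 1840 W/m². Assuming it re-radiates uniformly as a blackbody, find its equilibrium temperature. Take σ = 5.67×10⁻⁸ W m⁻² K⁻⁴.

T ≈ 283 K

Power absorbed = (1−a)S·πR²; power emitted = 4πR²σT⁴. Equating and cancelling πR²:
T = ((1−a)S / 4σ)^(1/4) = (1450 / (4 × 5.67×10⁻⁸))^(1/4) = (6.41×10^9)^(1/4).
T = 283 K.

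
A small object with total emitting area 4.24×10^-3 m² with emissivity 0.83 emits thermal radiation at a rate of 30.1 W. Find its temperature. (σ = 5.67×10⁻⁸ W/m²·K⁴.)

From P = εσAT⁴, T = (P / εσA)^(1/4) = (30.1 / (0.83 × 5.67×10⁻⁸ × 4.24×10^-3))^(1/4).
T = (1.51×10^11)^(1/4) = 623 K.

T ≈ 623 K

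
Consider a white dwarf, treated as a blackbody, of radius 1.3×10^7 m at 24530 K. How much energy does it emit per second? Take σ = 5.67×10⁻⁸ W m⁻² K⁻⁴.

A = 4πr² = 4π × (1.3×10^7)² = 2.12×10^15 m².
P = σAT⁴ = 5.67×10⁻⁸ × 2.12×10^15 × (24530)⁴ = 5.67×10⁻⁸ × 2.12×10^15 × 3.62×10^17.
P = 4.36×10^25 W.

P ≈ 4.36×10^25 W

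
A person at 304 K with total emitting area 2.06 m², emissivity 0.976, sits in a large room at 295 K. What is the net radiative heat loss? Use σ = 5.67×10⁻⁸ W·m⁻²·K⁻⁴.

Q ≈ 110 W

Q = εσA(T⁴ − T_s⁴). T⁴ − T_s⁴ = (304)⁴ − (295)⁴ = 8.54×10^9 − 7.57×10^9 = 9.67×10^8 K⁴.
Q = 0.976 × 5.67×10⁻⁸ × 2.06 × 9.67×10^8 = 110 W.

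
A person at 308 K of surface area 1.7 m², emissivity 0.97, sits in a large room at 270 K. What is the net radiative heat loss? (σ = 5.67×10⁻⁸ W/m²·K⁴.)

Q = εσA(T⁴ − T_s⁴). T⁴ − T_s⁴ = (308)⁴ − (270)⁴ = 9.00×10^9 − 5.31×10^9 = 3.68×10^9 K⁴.
Q = 0.97 × 5.67×10⁻⁸ × 1.70 × 3.68×10^9 = 345 W.

Q ≈ 345 W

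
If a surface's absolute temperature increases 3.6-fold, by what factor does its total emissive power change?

factor ≈ 168

P ∝ T⁴, so the power scales as (3.6)⁴ = 168.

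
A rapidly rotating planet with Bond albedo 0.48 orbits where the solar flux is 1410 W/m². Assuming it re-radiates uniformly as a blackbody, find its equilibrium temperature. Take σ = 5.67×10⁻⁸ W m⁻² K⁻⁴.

T ≈ 238 K

Power absorbed = (1−a)S·πR²; power emitted = 4πR²σT⁴. Equating and cancelling πR²:
T = ((1−a)S / 4σ)^(1/4) = (733 / (4 × 5.67×10⁻⁸))^(1/4) = (3.23×10^9)^(1/4).
T = 238 K.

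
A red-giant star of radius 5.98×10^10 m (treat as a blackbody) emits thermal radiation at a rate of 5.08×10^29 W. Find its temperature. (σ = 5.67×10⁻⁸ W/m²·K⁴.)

A = 4πr² = 4π × (5.98×10^10)² = 4.49×10^22 m².
From P = σAT⁴, T = (P / σA)^(1/4) = (5.08×10^29 / (5.67×10⁻⁸ × 4.49×10^22))^(1/4).
T = (1.99×10^14)^(1/4) = 3760 K.

T ≈ 3760 K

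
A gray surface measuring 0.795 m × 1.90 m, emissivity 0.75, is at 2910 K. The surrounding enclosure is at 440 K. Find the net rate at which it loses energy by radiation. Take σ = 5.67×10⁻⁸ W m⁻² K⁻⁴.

A = 0.795 × 1.90 = 1.51 m².
Q = εσA(T⁴ − T_s⁴). T⁴ − T_s⁴ = (2910)⁴ − (440)⁴ = 7.17×10^13 − 3.75×10^10 = 7.17×10^13 K⁴.
Q = 0.75 × 5.67×10⁻⁸ × 1.51 × 7.17×10^13 = 4.60×10^6 W.

Q ≈ 4.60×10^6 W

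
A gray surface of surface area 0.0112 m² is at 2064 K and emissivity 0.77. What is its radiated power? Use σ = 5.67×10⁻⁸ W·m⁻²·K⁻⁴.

Stefan–Boltzmann: P = εσAT⁴ = 0.77 × 5.67×10⁻⁸ × 0.0112 × (2064)⁴ = 0.77 × 5.67×10⁻⁸ × 0.0112 × 1.81×10^13.
P = 8870 W.

P ≈ 8870 W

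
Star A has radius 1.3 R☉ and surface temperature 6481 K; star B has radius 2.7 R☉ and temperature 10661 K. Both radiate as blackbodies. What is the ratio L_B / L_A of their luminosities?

L_B/L_A ≈ 31.6

L = 4πR²σT⁴ ∝ R²T⁴, so L_B/L_A = (2.7/1.3)² × (10661/6481)⁴ = 4.31 × 7.32 = 31.6.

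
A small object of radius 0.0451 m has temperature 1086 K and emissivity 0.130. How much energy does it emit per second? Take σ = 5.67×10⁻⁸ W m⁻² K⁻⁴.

A = 4πr² = 4π × (0.0451)² = 0.0256 m².
Stefan–Boltzmann: P = εσAT⁴ = 0.130 × 5.67×10⁻⁸ × 0.0256 × (1086)⁴ = 0.130 × 5.67×10⁻⁸ × 0.0256 × 1.39×10^12.
P = 262 W.

P ≈ 262 W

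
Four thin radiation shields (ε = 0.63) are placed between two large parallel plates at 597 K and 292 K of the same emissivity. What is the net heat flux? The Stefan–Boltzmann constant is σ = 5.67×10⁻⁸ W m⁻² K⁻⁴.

q ≈ 625 W/m²

Each of the 5 gaps contributes resistance (2/ε − 1) = 2/0.63 − 1 = 2.175; total = 10.87.
q = σ(T₁⁴ − T₂⁴) / 10.87 = 5.67×10⁻⁸ × 1.20×10^11 / 10.87 = 625 W/m².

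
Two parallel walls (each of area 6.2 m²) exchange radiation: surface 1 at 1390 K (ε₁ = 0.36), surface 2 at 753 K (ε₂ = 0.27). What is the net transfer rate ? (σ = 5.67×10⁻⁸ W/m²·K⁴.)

Q ≈ 2.19×10^5 W

For two large parallel gray plates, q = σ(T₁⁴ − T₂⁴) / (1/ε₁ + 1/ε₂ − 1).
1/ε₁ + 1/ε₂ − 1 = 1/0.36 + 1/0.27 − 1 = 5.481.
T₁⁴ − T₂⁴ = 3.73×10^12 − 3.21×10^11 = 3.41×10^12 K⁴.
q = 5.67×10⁻⁸ × 3.41×10^12 / 5.481 = 35300 W/m².
Q = q·A = 35300 × 6.2 = 2.19×10^5 W.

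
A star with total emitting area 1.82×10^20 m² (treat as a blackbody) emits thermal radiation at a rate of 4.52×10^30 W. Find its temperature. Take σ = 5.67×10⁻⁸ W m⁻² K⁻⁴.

T ≈ 25700 K

From P = σAT⁴, T = (P / σA)^(1/4) = (4.52×10^30 / (5.67×10⁻⁸ × 1.82×10^20))^(1/4).
T = (4.38×10^17)^(1/4) = 25700 K.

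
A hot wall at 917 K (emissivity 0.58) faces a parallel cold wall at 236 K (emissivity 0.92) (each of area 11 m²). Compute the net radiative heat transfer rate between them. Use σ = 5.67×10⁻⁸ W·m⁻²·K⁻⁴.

For two large parallel gray plates, q = σ(T₁⁴ − T₂⁴) / (1/ε₁ + 1/ε₂ − 1).
1/ε₁ + 1/ε₂ − 1 = 1/0.58 + 1/0.92 − 1 = 1.811.
T₁⁴ − T₂⁴ = 7.07×10^11 − 3.10×10^9 = 7.04×10^11 K⁴.
q = 5.67×10⁻⁸ × 7.04×10^11 / 1.811 = 22000 W/m².
Q = q·A = 22000 × 11 = 2.42×10^5 W.

Q ≈ 2.42×10^5 W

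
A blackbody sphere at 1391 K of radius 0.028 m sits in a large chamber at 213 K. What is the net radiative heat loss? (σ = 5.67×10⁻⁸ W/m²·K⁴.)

Q ≈ 2090 W

A = 4πr² = 4π × (0.028)² = 9.85×10^-3 m².
Q = σA(T⁴ − T_s⁴). T⁴ − T_s⁴ = (1391)⁴ − (213)⁴ = 3.74×10^12 − 2.06×10^9 = 3.74×10^12 K⁴.
Q = 5.67×10⁻⁸ × 9.85×10^-3 × 3.74×10^12 = 2090 W.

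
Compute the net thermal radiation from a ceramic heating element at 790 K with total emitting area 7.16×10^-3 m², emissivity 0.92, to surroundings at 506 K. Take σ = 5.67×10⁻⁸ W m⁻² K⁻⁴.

Q = εσA(T⁴ − T_s⁴). T⁴ − T_s⁴ = (790)⁴ − (506)⁴ = 3.90×10^11 − 6.56×10^10 = 3.24×10^11 K⁴.
Q = 0.92 × 5.67×10⁻⁸ × 7.16×10^-3 × 3.24×10^11 = 121 W.

Q ≈ 121 W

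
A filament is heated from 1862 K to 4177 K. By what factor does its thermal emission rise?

ratio ≈ 25.3

P ∝ T⁴, so the ratio is (4177/1862)⁴ = (2.243)⁴ = 25.3.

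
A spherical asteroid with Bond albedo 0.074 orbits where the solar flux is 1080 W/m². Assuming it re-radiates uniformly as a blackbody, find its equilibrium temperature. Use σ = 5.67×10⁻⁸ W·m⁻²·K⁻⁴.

T ≈ 258 K

Power absorbed = (1−a)S·πR²; power emitted = 4πR²σT⁴. Equating and cancelling πR²:
T = ((1−a)S / 4σ)^(1/4) = (1000 / (4 × 5.67×10⁻⁸))^(1/4) = (4.41×10^9)^(1/4).
T = 258 K.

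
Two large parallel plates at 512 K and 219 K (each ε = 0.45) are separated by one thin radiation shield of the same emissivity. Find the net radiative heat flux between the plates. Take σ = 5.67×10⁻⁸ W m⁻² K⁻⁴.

q ≈ 547 W/m²

Each of the 2 gaps contributes resistance (2/ε − 1) = 2/0.45 − 1 = 3.444; total = 6.889.
q = σ(T₁⁴ − T₂⁴) / 6.889 = 5.67×10⁻⁸ × 6.64×10^10 / 6.889 = 547 W/m².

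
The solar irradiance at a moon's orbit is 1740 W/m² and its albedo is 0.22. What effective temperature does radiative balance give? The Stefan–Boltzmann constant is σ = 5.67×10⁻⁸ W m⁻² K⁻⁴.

Power absorbed = (1−a)S·πR²; power emitted = 4πR²σT⁴. Equating and cancelling πR²:
T = ((1−a)S / 4σ)^(1/4) = (1360 / (4 × 5.67×10⁻⁸))^(1/4) = (5.98×10^9)^(1/4).
T = 278 K.

T ≈ 278 K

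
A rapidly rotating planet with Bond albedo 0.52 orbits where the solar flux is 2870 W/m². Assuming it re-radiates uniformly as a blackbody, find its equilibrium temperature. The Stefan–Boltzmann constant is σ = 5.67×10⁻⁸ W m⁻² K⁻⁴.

Power absorbed = (1−a)S·πR²; power emitted = 4πR²σT⁴. Equating and cancelling πR²:
T = ((1−a)S / 4σ)^(1/4) = (1380 / (4 × 5.67×10⁻⁸))^(1/4) = (6.07×10^9)^(1/4).
T = 279 K.

T ≈ 279 K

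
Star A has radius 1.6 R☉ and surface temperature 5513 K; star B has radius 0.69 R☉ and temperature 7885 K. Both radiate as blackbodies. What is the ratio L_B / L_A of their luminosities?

L = 4πR²σT⁴ ∝ R²T⁴, so L_B/L_A = (0.69/1.6)² × (7885/5513)⁴ = 0.186 × 4.18 = 0.778.

L_B/L_A ≈ 0.778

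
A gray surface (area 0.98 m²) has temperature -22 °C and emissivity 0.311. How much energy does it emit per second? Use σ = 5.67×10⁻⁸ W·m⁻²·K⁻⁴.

P ≈ 68.6 W

-22 °C = 251 K.
Stefan–Boltzmann: P = εσAT⁴ = 0.311 × 5.67×10⁻⁸ × 0.980 × (251)⁴ = 0.311 × 5.67×10⁻⁸ × 0.980 × 3.97×10^9.
P = 68.6 W.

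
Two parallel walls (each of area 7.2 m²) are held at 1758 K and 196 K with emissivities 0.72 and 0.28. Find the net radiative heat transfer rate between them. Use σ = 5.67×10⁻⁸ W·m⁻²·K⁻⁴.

Q ≈ 9.84×10^5 W

For two large parallel gray plates, q = σ(T₁⁴ − T₂⁴) / (1/ε₁ + 1/ε₂ − 1).
1/ε₁ + 1/ε₂ − 1 = 1/0.72 + 1/0.28 − 1 = 3.960.
T₁⁴ − T₂⁴ = 9.55×10^12 − 1.48×10^9 = 9.55×10^12 K⁴.
q = 5.67×10⁻⁸ × 9.55×10^12 / 3.960 = 1.37×10^5 W/m².
Q = q·A = 1.37×10^5 × 7.2 = 9.84×10^5 W.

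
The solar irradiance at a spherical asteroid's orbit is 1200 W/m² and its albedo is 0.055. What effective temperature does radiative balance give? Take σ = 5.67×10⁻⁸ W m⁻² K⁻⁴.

Power absorbed = (1−a)S·πR²; power emitted = 4πR²σT⁴. Equating and cancelling πR²:
T = ((1−a)S / 4σ)^(1/4) = (1130 / (4 × 5.67×10⁻⁸))^(1/4) = (5.00×10^9)^(1/4).
T = 266 K.

T ≈ 266 K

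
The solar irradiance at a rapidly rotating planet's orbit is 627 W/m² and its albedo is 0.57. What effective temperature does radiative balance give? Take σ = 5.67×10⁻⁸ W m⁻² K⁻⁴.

T ≈ 186 K

Power absorbed = (1−a)S·πR²; power emitted = 4πR²σT⁴. Equating and cancelling πR²:
T = ((1−a)S / 4σ)^(1/4) = (270 / (4 × 5.67×10⁻⁸))^(1/4) = (1.19×10^9)^(1/4).
T = 186 K.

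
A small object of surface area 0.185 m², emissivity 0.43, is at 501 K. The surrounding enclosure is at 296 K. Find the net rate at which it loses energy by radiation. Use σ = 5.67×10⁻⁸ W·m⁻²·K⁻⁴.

Q = εσA(T⁴ − T_s⁴). T⁴ − T_s⁴ = (501)⁴ − (296)⁴ = 6.30×10^10 − 7.68×10^9 = 5.53×10^10 K⁴.
Q = 0.43 × 5.67×10⁻⁸ × 0.185 × 5.53×10^10 = 250 W.

Q ≈ 250 W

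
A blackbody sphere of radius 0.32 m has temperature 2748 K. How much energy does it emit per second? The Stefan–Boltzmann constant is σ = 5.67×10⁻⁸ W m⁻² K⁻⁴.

A = 4πr² = 4π × (0.32)² = 1.29 m².
P = σAT⁴ = 5.67×10⁻⁸ × 1.29 × (2748)⁴ = 5.67×10⁻⁸ × 1.29 × 5.70×10^13.
P = 4.16×10^6 W.

P ≈ 4.16×10^6 W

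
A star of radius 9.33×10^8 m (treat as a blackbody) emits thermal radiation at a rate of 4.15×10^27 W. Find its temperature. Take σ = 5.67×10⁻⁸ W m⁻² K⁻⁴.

T ≈ 9040 K

A = 4πr² = 4π × (9.33×10^8)² = 1.09×10^19 m².
From P = σAT⁴, T = (P / σA)^(1/4) = (4.15×10^27 / (5.67×10⁻⁸ × 1.09×10^19))^(1/4).
T = (6.69×10^15)^(1/4) = 9040 K.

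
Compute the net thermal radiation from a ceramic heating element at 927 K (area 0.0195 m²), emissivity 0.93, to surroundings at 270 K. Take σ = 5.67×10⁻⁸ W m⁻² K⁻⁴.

Q ≈ 754 W

Q = εσA(T⁴ − T_s⁴). T⁴ − T_s⁴ = (927)⁴ − (270)⁴ = 7.38×10^11 − 5.31×10^9 = 7.33×10^11 K⁴.
Q = 0.93 × 5.67×10⁻⁸ × 0.0195 × 7.33×10^11 = 754 W.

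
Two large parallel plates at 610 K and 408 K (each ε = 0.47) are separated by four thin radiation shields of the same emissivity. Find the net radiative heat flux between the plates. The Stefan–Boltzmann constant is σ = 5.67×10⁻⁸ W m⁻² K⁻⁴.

q ≈ 386 W/m²

Each of the 5 gaps contributes resistance (2/ε − 1) = 2/0.47 − 1 = 3.255; total = 16.28.
q = σ(T₁⁴ − T₂⁴) / 16.28 = 5.67×10⁻⁸ × 1.11×10^11 / 16.28 = 386 W/m².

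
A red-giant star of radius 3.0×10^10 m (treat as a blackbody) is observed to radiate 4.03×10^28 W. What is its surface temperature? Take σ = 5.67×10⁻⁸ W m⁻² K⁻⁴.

A = 4πr² = 4π × (3.0×10^10)² = 1.13×10^22 m².
From P = σAT⁴, T = (P / σA)^(1/4) = (4.03×10^28 / (5.67×10⁻⁸ × 1.13×10^22))^(1/4).
T = (6.28×10^13)^(1/4) = 2820 K.

T ≈ 2820 K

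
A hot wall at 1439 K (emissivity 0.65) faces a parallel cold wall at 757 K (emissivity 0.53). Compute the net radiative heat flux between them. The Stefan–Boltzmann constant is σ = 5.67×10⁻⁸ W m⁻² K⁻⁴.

For two large parallel gray plates, q = σ(T₁⁴ − T₂⁴) / (1/ε₁ + 1/ε₂ − 1).
1/ε₁ + 1/ε₂ − 1 = 1/0.65 + 1/0.53 − 1 = 2.425.
T₁⁴ − T₂⁴ = 4.29×10^12 − 3.28×10^11 = 3.96×10^12 K⁴.
q = 5.67×10⁻⁸ × 3.96×10^12 / 2.425 = 92600 W/m².

q ≈ 92600 W/m²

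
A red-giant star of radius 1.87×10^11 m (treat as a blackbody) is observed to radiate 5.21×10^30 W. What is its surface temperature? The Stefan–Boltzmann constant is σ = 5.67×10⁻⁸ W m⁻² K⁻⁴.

A = 4πr² = 4π × (1.87×10^11)² = 4.39×10^23 m².
From P = σAT⁴, T = (P / σA)^(1/4) = (5.21×10^30 / (5.67×10⁻⁸ × 4.39×10^23))^(1/4).
T = (2.09×10^14)^(1/4) = 3800 K.

T ≈ 3800 K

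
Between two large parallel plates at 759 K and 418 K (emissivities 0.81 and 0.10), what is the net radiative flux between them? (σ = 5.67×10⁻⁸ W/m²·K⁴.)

q ≈ 1670 W/m²

For two large parallel gray plates, q = σ(T₁⁴ − T₂⁴) / (1/ε₁ + 1/ε₂ − 1).
1/ε₁ + 1/ε₂ − 1 = 1/0.81 + 1/0.10 − 1 = 10.23.
T₁⁴ − T₂⁴ = 3.32×10^11 − 3.05×10^10 = 3.01×10^11 K⁴.
q = 5.67×10⁻⁸ × 3.01×10^11 / 10.23 = 1670 W/m².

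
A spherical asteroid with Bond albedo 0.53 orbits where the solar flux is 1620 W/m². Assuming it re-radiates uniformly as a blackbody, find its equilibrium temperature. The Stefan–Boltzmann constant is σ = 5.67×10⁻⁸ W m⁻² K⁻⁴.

Power absorbed = (1−a)S·πR²; power emitted = 4πR²σT⁴. Equating and cancelling πR²:
T = ((1−a)S / 4σ)^(1/4) = (761 / (4 × 5.67×10⁻⁸))^(1/4) = (3.36×10^9)^(1/4).
T = 241 K.

T ≈ 241 K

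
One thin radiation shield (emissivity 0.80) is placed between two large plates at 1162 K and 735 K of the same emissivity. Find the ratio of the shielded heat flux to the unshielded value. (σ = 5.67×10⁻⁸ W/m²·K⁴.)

ratio ≈ 0.500

With N identical shields there are N+1 = 2 gaps in series, each with the same radiative resistance, so the flux falls to 1/(N+1) of its unshielded value.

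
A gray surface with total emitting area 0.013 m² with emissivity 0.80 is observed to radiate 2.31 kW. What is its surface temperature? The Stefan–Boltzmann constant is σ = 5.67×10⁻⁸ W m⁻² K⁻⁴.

From P = εσAT⁴, T = (P / εσA)^(1/4) = (2310 / (0.80 × 5.67×10⁻⁸ × 0.0130))^(1/4).
T = (3.92×10^12)^(1/4) = 1410 K.

T ≈ 1410 K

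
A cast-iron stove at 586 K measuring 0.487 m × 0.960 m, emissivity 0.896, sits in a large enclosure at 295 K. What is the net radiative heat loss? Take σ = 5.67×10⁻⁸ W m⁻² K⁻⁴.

Q ≈ 2620 W

A = 0.487 × 0.960 = 0.468 m².
Q = εσA(T⁴ − T_s⁴). T⁴ − T_s⁴ = (586)⁴ − (295)⁴ = 1.18×10^11 − 7.57×10^9 = 1.10×10^11 K⁴.
Q = 0.896 × 5.67×10⁻⁸ × 0.468 × 1.10×10^11 = 2620 W.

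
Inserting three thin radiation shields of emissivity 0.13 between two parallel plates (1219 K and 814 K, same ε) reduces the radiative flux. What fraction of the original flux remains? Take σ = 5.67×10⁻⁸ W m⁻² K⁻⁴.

With N identical shields there are N+1 = 4 gaps in series, each with the same radiative resistance, so the flux falls to 1/(N+1) of its unshielded value.

ratio ≈ 0.250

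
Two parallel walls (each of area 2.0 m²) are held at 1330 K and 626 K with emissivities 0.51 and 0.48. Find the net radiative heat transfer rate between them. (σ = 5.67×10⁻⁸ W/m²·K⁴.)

For two large parallel gray plates, q = σ(T₁⁴ − T₂⁴) / (1/ε₁ + 1/ε₂ − 1).
1/ε₁ + 1/ε₂ − 1 = 1/0.51 + 1/0.48 − 1 = 3.044.
T₁⁴ − T₂⁴ = 3.13×10^12 − 1.54×10^11 = 2.98×10^12 K⁴.
q = 5.67×10⁻⁸ × 2.98×10^12 / 3.044 = 55400 W/m².
Q = q·A = 55400 × 2.0 = 1.11×10^5 W.

Q ≈ 1.11×10^5 W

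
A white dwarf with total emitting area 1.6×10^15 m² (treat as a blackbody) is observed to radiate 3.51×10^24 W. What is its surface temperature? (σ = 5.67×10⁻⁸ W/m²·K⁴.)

T ≈ 14000 K

From P = σAT⁴, T = (P / σA)^(1/4) = (3.51×10^24 / (5.67×10⁻⁸ × 1.60×10^15))^(1/4).
T = (3.87×10^16)^(1/4) = 14000 K.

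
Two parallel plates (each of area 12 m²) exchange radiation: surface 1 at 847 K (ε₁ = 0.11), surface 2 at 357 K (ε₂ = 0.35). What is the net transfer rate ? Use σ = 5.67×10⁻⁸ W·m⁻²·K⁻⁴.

For two large parallel gray plates, q = σ(T₁⁴ − T₂⁴) / (1/ε₁ + 1/ε₂ − 1).
1/ε₁ + 1/ε₂ − 1 = 1/0.11 + 1/0.35 − 1 = 10.95.
T₁⁴ − T₂⁴ = 5.15×10^11 − 1.62×10^10 = 4.98×10^11 K⁴.
q = 5.67×10⁻⁸ × 4.98×10^11 / 10.95 = 2580 W/m².
Q = q·A = 2580 × 12 = 31000 W.

Q ≈ 31000 W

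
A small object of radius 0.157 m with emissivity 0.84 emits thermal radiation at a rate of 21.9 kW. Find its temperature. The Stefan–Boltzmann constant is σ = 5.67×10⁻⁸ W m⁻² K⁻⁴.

T ≈ 1100 K

A = 4πr² = 4π × (0.157)² = 0.310 m².
From P = εσAT⁴, T = (P / εσA)^(1/4) = (21900 / (0.84 × 5.67×10⁻⁸ × 0.310))^(1/4).
T = (1.48×10^12)^(1/4) = 1100 K.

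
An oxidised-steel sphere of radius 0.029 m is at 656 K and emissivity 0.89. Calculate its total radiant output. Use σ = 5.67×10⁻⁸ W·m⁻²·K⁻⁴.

A = 4πr² = 4π × (0.029)² = 0.0106 m².
P = εσAT⁴ = 0.89 × 5.67×10⁻⁸ × 0.0106 × (656)⁴ = 0.89 × 5.67×10⁻⁸ × 0.0106 × 1.85×10^11.
P = 98.8 W.

P ≈ 98.8 W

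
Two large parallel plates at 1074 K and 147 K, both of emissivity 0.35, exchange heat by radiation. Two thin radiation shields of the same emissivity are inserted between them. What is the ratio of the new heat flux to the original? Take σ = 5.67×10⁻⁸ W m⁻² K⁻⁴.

With N identical shields there are N+1 = 3 gaps in series, each with the same radiative resistance, so the flux falls to 1/(N+1) of its unshielded value.

ratio ≈ 0.333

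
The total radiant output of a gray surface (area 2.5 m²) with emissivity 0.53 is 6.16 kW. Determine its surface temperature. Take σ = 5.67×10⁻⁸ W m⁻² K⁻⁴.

T ≈ 535 K

From P = εσAT⁴, T = (P / εσA)^(1/4) = (6160 / (0.53 × 5.67×10⁻⁸ × 2.50))^(1/4).
T = (8.20×10^10)^(1/4) = 535 K.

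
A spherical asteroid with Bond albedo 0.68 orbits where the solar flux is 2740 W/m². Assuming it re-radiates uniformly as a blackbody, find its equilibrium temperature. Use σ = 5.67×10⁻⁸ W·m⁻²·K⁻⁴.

T ≈ 249 K

Power absorbed = (1−a)S·πR²; power emitted = 4πR²σT⁴. Equating and cancelling πR²:
T = ((1−a)S / 4σ)^(1/4) = (877 / (4 × 5.67×10⁻⁸))^(1/4) = (3.87×10^9)^(1/4).
T = 249 K.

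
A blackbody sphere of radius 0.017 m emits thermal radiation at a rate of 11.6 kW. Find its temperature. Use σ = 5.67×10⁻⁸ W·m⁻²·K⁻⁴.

T ≈ 2740 K

A = 4πr² = 4π × (0.017)² = 3.63×10^-3 m².
From P = σAT⁴, T = (P / σA)^(1/4) = (11600 / (5.67×10⁻⁸ × 3.63×10^-3))^(1/4).
T = (5.63×10^13)^(1/4) = 2740 K.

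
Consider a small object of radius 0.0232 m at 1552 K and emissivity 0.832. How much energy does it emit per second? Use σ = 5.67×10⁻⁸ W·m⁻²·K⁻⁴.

A = 4πr² = 4π × (0.0232)² = 6.76×10^-3 m².
P = εσAT⁴ = 0.832 × 5.67×10⁻⁸ × 6.76×10^-3 × (1552)⁴ = 0.832 × 5.67×10⁻⁸ × 6.76×10^-3 × 5.80×10^12.
P = 1850 W.

P ≈ 1850 W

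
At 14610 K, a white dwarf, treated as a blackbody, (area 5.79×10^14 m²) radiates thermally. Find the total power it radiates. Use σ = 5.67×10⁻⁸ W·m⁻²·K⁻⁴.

P = σAT⁴ = 5.67×10⁻⁸ × 5.79×10^14 × (14610)⁴ = 5.67×10⁻⁸ × 5.79×10^14 × 4.56×10^16.
P = 1.50×10^24 W.

P ≈ 1.50×10^24 W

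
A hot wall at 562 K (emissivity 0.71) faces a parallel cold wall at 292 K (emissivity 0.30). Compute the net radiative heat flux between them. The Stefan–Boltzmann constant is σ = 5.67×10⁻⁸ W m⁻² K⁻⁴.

q ≈ 1400 W/m²

For two large parallel gray plates, q = σ(T₁⁴ − T₂⁴) / (1/ε₁ + 1/ε₂ − 1).
1/ε₁ + 1/ε₂ − 1 = 1/0.71 + 1/0.30 − 1 = 3.742.
T₁⁴ − T₂⁴ = 9.98×10^10 − 7.27×10^9 = 9.25×10^10 K⁴.
q = 5.67×10⁻⁸ × 9.25×10^10 / 3.742 = 1400 W/m².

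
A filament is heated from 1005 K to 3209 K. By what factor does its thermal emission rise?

ratio ≈ 104

P ∝ T⁴, so the ratio is (3209/1005)⁴ = (3.193)⁴ = 104.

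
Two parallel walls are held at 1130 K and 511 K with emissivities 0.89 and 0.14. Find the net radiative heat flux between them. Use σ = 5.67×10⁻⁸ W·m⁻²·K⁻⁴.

q ≈ 12200 W/m²

For two large parallel gray plates, q = σ(T₁⁴ − T₂⁴) / (1/ε₁ + 1/ε₂ − 1).
1/ε₁ + 1/ε₂ − 1 = 1/0.89 + 1/0.14 − 1 = 7.266.
T₁⁴ − T₂⁴ = 1.63×10^12 − 6.82×10^10 = 1.56×10^12 K⁴.
q = 5.67×10⁻⁸ × 1.56×10^12 / 7.266 = 12200 W/m².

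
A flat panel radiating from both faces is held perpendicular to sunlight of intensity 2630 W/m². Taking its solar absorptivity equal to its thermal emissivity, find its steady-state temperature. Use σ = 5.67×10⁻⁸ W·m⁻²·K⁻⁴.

Absorbed flux αS = emitted flux 2εσT⁴ per unit area; with α = ε this gives T = (S/2σ)^(1/4).
T = (2630 / (2 × 5.67×10⁻⁸))^(1/4) = (2.32×10^10)^(1/4).
T = 390 K.

T ≈ 390 K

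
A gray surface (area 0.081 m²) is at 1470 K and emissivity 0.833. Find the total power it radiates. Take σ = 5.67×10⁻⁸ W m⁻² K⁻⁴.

Stefan–Boltzmann: P = εσAT⁴ = 0.833 × 5.67×10⁻⁸ × 0.0810 × (1470)⁴ = 0.833 × 5.67×10⁻⁸ × 0.0810 × 4.67×10^12.
P = 17900 W.

P ≈ 17900 W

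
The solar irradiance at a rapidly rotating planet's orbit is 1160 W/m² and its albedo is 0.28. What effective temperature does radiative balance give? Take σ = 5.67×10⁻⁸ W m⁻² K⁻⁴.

Power absorbed = (1−a)S·πR²; power emitted = 4πR²σT⁴. Equating and cancelling πR²:
T = ((1−a)S / 4σ)^(1/4) = (835 / (4 × 5.67×10⁻⁸))^(1/4) = (3.68×10^9)^(1/4).
T = 246 K.

T ≈ 246 K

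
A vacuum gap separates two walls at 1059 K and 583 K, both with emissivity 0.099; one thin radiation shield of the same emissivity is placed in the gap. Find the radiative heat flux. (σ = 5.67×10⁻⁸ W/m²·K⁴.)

q ≈ 1690 W/m²

Each of the 2 gaps contributes resistance (2/ε − 1) = 2/0.099 − 1 = 19.20; total = 38.40.
q = σ(T₁⁴ − T₂⁴) / 38.40 = 5.67×10⁻⁸ × 1.14×10^12 / 38.40 = 1690 W/m².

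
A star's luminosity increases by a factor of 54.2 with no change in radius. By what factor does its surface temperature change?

factor ≈ 2.71

P ∝ T⁴ ⇒ T ∝ P^(1/4), so T scales by (54.2)^(1/4) = 2.71.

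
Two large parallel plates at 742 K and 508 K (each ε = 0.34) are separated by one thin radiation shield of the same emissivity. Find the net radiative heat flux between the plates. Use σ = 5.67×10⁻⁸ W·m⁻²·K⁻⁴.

Each of the 2 gaps contributes resistance (2/ε − 1) = 2/0.34 − 1 = 4.882; total = 9.765.
q = σ(T₁⁴ − T₂⁴) / 9.765 = 5.67×10⁻⁸ × 2.37×10^11 / 9.765 = 1370 W/m².

q ≈ 1370 W/m²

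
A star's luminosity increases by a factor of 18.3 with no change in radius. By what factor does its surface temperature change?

P ∝ T⁴ ⇒ T ∝ P^(1/4), so T scales by (18.3)^(1/4) = 2.07.

factor ≈ 2.07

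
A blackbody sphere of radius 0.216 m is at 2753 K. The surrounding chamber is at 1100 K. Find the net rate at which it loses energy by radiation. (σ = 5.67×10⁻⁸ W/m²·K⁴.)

Q ≈ 1.86×10^6 W

A = 4πr² = 4π × (0.216)² = 0.586 m².
Q = σA(T⁴ − T_s⁴). T⁴ − T_s⁴ = (2753)⁴ − (1100)⁴ = 5.74×10^13 − 1.46×10^12 = 5.60×10^13 K⁴.
Q = 5.67×10⁻⁸ × 0.586 × 5.60×10^13 = 1.86×10^6 W.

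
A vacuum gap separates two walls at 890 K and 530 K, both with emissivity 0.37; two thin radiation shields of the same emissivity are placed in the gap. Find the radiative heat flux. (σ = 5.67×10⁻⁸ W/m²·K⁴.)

q ≈ 2350 W/m²

Each of the 3 gaps contributes resistance (2/ε − 1) = 2/0.37 − 1 = 4.405; total = 13.22.
q = σ(T₁⁴ − T₂⁴) / 13.22 = 5.67×10⁻⁸ × 5.49×10^11 / 13.22 = 2350 W/m².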